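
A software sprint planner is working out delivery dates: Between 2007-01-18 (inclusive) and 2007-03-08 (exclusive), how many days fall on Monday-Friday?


Start: 2007-01-18 (Thursday)
End (exclusive): 2007-03-08 (Thursday)
Total calendar days: 49
Full weeks: 49 // 7 = 7 -> 35 weekdays
Remaining 0 days starting on Thursday:
Total business days: 35 + 0 = 35

35


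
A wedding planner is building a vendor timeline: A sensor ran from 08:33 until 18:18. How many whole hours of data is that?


Start: 08:33
End: 18:18
Hour difference: 18 - 8 = 10 hours
Minute difference: 18 - 33 = -15 minutes
Total minutes: 585
Complete hours: 585 / 60 = 9 (remainder 45)

9


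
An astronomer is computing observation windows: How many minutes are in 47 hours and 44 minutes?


Hours: 47
Minutes: 44
Convert hours to minutes: 47 x 60 = 2820
Add remaining minutes: 2820 + 44 = 2864

2864


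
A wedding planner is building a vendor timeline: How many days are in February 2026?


Month: February
Year: 2026
2026 is not a leap year
February has 28 days
Total: 28 days

28


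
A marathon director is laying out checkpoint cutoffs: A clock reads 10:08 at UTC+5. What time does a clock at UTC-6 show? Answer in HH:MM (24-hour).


Local time: 10:08 at UTC+5 (offset 5h)
Target zone: UTC-6 (offset -6h)
Difference: -6 - (5) = -11 hours
Calculation: 10 + (-11) = -1
Wraparound: (-1) mod 24 = 23
Result: 23:08

23:08


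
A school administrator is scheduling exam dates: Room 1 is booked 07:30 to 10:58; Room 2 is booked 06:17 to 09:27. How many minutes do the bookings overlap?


Interval A: [450, 658] minutes from midnight
Interval B: [377, 567] minutes from midnight
Overlap start = max(450, 377) = 450
Overlap end = min(658, 567) = 567
Overlap = 567 - 450 = 117 minutes

117


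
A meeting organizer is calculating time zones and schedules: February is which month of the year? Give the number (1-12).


Calendar month order:
1. January
2. February <--
3. March
February is month number 2

2


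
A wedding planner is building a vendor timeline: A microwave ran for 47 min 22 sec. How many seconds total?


Minutes: 47
Extra seconds: 22
Seconds per minute: 60
Minutes to seconds: 47 x 60 = 2820
Total: 2820 + 22 = 2842

2842


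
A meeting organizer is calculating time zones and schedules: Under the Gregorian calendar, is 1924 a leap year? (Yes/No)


Year: 1924
Divisible by 4? 1924 / 4 = 481.0 -> Yes
Divisible by 100? 1924 / 100 = 19.24 -> No
Divisible by 4 but not 100, so it IS a leap year

Yes


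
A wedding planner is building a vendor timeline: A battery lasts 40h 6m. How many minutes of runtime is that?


Hours: 40
Extra minutes: 6
Minutes per hour: 60
Hours to minutes: 40 x 60 = 2400
Total: 2400 + 6 = 2406

2406


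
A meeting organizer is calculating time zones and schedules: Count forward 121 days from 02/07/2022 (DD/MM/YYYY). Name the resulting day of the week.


Start: 2022-07-02 (Saturday)
Step 1 - find target date: add 121 days
  2022-07-02 + 121 days = 2022-10-31
Step 2 - day of week:
  121 mod 7 = 2
  Saturday + 2 days -> Monday
Result: Monday (2022-10-31)

Monday


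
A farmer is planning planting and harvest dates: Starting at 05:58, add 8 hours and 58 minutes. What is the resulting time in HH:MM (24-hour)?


Start time: 05:58
Adding: 8 hours 58 minutes
Minutes: 58 + 58 = 116
Minute overflow: 116 >= 60, so carry 1 hour, minutes = 56
Hours: 5 + 8 + 1 = 14
Result: 14:56

14:56


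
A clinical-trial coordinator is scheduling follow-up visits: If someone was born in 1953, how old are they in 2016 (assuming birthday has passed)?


Birth year: 1953
Current year: 2016
Age = current year - birth year
Age = 2016 - 1953 = 63

63


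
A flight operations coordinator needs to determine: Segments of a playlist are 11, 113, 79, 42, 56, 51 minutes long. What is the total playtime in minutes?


Durations: 11, 113, 79, 42, 56, 51
Running sum: 11
+ 113 = 124
+ 79 = 203
+ 42 = 245
+ 56 = 301
+ 51 = 352
Total duration: 352 minutes
That is 5 hours and 52 minutes

352


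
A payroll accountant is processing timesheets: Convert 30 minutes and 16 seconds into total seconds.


Minutes: 30
Seconds: 16
Convert minutes to seconds: 30 x 60 = 1800
Add remaining seconds: 1800 + 16 = 1816

1816


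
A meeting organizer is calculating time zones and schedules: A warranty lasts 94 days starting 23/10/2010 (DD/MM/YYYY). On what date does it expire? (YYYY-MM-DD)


Start: 2010-10-23
Adding 94 days
Days remaining in October: 8
After October: 86 days still to add
November 2010: 30 days, 56 remaining
December 2010: 31 days, 25 remaining
January 2011 has 31 days, need 25
Result: 2011-01-25

2011-01-25


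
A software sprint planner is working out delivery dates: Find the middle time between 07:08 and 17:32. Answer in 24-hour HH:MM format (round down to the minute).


Start time: 07:08 = 428 minutes from midnight
End time: 17:32 = 1052 minutes from midnight
Sum: 428 + 1052 = 1480
Midpoint: 1480 / 2 = 740 minutes
Convert: 740 / 60 = 12 hours, 20 minutes
Result: 12:20

12:20


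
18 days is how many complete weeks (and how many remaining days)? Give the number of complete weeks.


Total days: 18
Days per week: 7
Division: 18 / 7 = 2 remainder 4
Complete weeks: 2
Remaining days: 4

2


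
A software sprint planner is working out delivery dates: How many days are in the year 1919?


Year: 1919
Check leap year rules:
Divisible by 4? No
1919 is not a leap year
Days: 365

365


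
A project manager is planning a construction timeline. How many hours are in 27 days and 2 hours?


Days: 27
Extra hours: 2
Hours per day: 24
Days to hours: 27 x 24 = 648
Total: 648 + 2 = 650

650


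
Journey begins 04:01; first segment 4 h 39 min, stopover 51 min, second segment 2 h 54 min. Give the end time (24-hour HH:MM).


Depart: 04:01
Leg 1: +279 min -> 08:40
Layover: +51 min -> 09:31
Leg 2: +174 min -> 12:25
Total travel: 504 minutes = 8h 24m
Arrival: 12:25

12:25


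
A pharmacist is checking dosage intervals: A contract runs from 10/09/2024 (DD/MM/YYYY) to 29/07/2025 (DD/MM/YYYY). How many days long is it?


Start date: 2024-09-10
End date: 2025-07-29
Sep 2024: +21 days
Oct 2024: +31 days
Nov 2024: +30 days
... (8 more months)
Total: 322 days

322


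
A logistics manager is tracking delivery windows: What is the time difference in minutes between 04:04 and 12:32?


Start time: 04:04 = 244 minutes from midnight
End time: 12:32 = 752 minutes from midnight
Difference: 752 - 244 = 508 minutes
That is 8 hours and 28 minutes

508


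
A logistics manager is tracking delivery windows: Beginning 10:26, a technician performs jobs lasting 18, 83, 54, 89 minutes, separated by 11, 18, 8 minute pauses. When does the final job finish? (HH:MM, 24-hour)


Start: 10:26 = 626 min from midnight
  after task 1 (18 min): 10:44
  after break (11 min): 10:55
  after task 2 (83 min): 12:18
  after break (18 min): 12:36
  after task 3 (54 min): 13:30
  after break (8 min): 13:38
  after task 4 (89 min): 15:07
Total elapsed: 281 minutes
End time: 15:07

15:07


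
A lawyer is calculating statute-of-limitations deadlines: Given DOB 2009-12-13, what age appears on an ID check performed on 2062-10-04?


Birth: 2009-12-13
Reference: 2062-10-04
Year difference: 2062 - 2009 = 53
Has birthday (12-13) occurred by 10-04? No
Birthday not yet reached this year -> subtract 1
Age in full years: 52

52


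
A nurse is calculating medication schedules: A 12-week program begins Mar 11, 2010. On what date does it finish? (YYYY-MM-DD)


Start: 2010-03-11
Weeks to add: 12
Convert to days: 12 x 7 = 84 days
Add 84 days to 2010-03-11
Result: 2010-06-03

2010-06-03


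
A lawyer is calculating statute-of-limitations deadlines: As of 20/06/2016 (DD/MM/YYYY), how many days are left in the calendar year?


Start: June 20, 2016
End: December 31, 2016
Days left in June: 10
July: 31
August: 31
September: 30
October: 31
... plus remaining months
Sum of remaining months: 184
Total: 10 + 184 = 194

194


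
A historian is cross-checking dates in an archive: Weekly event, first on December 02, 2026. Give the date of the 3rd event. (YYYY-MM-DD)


First occurrence: 2026-12-02 (occurrence 1)
Each occurrence is 7 days after the previous.
Occurrence 3 is 2 weeks after the first.
2 weeks = 14 days
2026-12-02 + 14 days = 2026-12-16

2026-12-16


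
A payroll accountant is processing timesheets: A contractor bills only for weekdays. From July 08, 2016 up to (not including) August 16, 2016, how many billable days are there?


Start: 2016-07-08 (Friday)
End (exclusive): 2016-08-16 (Tuesday)
Total calendar days: 39
Full weeks: 39 // 7 = 5 -> 25 weekdays
Remaining 4 days starting on Friday:
  Fri(w), Sat(-), Sun(-), Mon(w) -> 2 weekdays
Total business days: 25 + 2 = 27

27


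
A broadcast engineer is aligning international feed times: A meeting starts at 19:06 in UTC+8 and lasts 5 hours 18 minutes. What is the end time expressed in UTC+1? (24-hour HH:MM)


Start: 19:06 in UTC+8
Step 1 - add duration:
  minutes: 6 + 18 = 24
  hours: 19 + 5 + 0 = 24
  end in UTC+8: 00:24
Step 2 - convert UTC+8 -> UTC+1:
  offset difference: 1 - (8) = -7 hours
  0 + (-7) = -7 -> mod 24 = 17
Result: 17:24 in UTC+1

17:24


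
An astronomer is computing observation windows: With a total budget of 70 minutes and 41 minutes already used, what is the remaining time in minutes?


Total budget: 70 minutes
Time used: 41 minutes
Remaining: 70 - 41 = 29 minutes
Percent used: 58.6%
Percent remaining: 41.4%

29


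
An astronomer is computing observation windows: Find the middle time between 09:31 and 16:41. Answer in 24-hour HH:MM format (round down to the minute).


Start time: 09:31 = 571 minutes from midnight
End time: 16:41 = 1001 minutes from midnight
Sum: 571 + 1001 = 1572
Midpoint: 1572 / 2 = 786 minutes
Convert: 786 / 60 = 13 hours, 6 minutes
Result: 13:06

13:06


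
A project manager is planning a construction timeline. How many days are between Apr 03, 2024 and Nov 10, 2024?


Start date: 2024-04-03
End date: 2024-11-10
Apr 2024: +28 days
May 2024: +31 days
Jun 2024: +30 days
... (5 more months)
Total: 221 days

221


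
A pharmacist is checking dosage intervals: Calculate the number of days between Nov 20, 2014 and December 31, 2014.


Start: November 20, 2014
End: December 31, 2014
Days left in November: 10
December: 31
Sum of remaining months: 31
Total: 10 + 31 = 41

41


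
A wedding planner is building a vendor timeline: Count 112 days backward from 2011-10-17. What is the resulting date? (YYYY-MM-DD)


Start: 2011-10-17
Subtracting 112 days
Days already passed in October: 17
After going back through October: 95 more days to subtract
September 2011: 30 days, 65 remaining
August 2011: 31 days, 34 remaining
July 2011: 31 days, 3 remaining
June 2011 has 30 days, need 3
Result: 2011-06-27

2011-06-27


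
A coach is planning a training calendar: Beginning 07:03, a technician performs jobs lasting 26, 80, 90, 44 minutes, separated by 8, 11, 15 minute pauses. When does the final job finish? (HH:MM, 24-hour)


Start: 07:03 = 423 min from midnight
  after task 1 (26 min): 07:29
  after break (8 min): 07:37
  after task 2 (80 min): 08:57
  after break (11 min): 09:08
  after task 3 (90 min): 10:38
  after break (15 min): 10:53
  after task 4 (44 min): 11:37
Total elapsed: 274 minutes
End time: 11:37

11:37


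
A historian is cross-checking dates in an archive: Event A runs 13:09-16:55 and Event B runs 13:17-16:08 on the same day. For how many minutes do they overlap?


Interval A: [789, 1015] minutes from midnight
Interval B: [797, 968] minutes from midnight
Overlap start = max(789, 797) = 797
Overlap end = min(1015, 968) = 968
Overlap = 968 - 797 = 171 minutes

171


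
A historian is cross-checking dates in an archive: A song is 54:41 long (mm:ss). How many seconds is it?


Minutes: 54
Extra seconds: 41
Seconds per minute: 60
Minutes to seconds: 54 x 60 = 3240
Total: 3240 + 41 = 3281

3281


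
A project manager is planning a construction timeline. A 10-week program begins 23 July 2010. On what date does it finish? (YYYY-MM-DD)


Start: 2010-07-23
Weeks to add: 10
Convert to days: 10 x 7 = 70 days
Add 70 days to 2010-07-23
Result: 2010-10-01

2010-10-01


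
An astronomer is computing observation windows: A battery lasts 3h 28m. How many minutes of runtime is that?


Hours: 3
Extra minutes: 28
Minutes per hour: 60
Hours to minutes: 3 x 60 = 180
Total: 180 + 28 = 208

208


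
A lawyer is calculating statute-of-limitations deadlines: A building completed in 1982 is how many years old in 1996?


Birth year: 1982
Current year: 1996
Age = current year - birth year
Age = 1996 - 1982 = 14

14


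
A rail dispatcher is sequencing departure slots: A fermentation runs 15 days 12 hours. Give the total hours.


Days: 15
Extra hours: 12
Hours per day: 24
Days to hours: 15 x 24 = 360
Total: 360 + 12 = 372

372


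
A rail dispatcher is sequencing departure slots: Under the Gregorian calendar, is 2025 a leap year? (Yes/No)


Year: 2025
Divisible by 4? 2025 / 4 = 506.25 -> No
Not divisible by 4, so NOT a leap year

No


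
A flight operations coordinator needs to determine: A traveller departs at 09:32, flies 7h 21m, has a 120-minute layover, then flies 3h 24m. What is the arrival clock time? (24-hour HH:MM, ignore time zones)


Depart: 09:32
Leg 1: +441 min -> 16:53
Layover: +120 min -> 18:53
Leg 2: +204 min -> 22:17
Total travel: 765 minutes = 12h 45m
Arrival: 22:17

22:17


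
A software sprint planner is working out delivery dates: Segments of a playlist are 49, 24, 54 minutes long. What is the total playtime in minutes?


Durations: 49, 24, 54
Running sum: 49
+ 24 = 73
+ 54 = 127
Total duration: 127 minutes
That is 2 hours and 7 minutes

127


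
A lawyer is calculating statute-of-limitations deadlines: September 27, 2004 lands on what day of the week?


Date: 2004-09-27
January 1, 2004 is a Thursday
Day of year: 271
Offset from Jan 1: 270 days
270 mod 7 = 4
Result: Monday

Monday


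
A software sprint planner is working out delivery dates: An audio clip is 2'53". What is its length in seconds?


Minutes: 2
Seconds: 53
Convert minutes to seconds: 2 x 60 = 120
Add remaining seconds: 120 + 53 = 173

173


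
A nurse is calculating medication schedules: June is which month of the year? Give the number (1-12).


Calendar month order:
5. May
6. June <--
7. July
June is month number 6

6


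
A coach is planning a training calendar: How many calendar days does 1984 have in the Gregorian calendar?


Year: 1984
Check leap year rules:
Divisible by 4? Yes
Divisible by 100? No
1984 is a leap year
Days: 366

366


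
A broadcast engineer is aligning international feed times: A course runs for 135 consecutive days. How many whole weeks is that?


Total days: 135
Days per week: 7
Division: 135 / 7 = 19 remainder 2
Complete weeks: 19
Remaining days: 2

19


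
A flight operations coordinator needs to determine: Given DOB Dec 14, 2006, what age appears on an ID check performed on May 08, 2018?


Birth: 2006-12-14
Reference: 2018-05-08
Year difference: 2018 - 2006 = 12
Has birthday (12-14) occurred by 05-08? No
Birthday not yet reached this year -> subtract 1
Age in full years: 11

11


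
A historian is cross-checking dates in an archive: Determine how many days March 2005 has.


Month: March
Year: 2005
March is a 31-day month
Total: 31 days

31


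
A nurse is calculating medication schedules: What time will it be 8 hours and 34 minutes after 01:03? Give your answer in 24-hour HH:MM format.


Start time: 01:03
Adding: 8 hours 34 minutes
Minutes: 3 + 34 = 37
Hours: 1 + 8 + 0 = 9
Result: 09:37

09:37


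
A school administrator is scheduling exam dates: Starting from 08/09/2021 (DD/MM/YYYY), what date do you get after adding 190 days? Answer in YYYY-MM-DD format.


Start: 2021-09-08
Adding 190 days
Days remaining in September: 22
After September: 168 days still to add
October 2021: 31 days, 137 remaining
November 2021: 30 days, 107 remaining
December 2021: 31 days, 76 remaining
January 2022: 31 days, 45 remaining
Result: 2022-03-17

2022-03-17


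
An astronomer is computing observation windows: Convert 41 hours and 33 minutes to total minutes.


Hours: 41
Minutes: 33
Convert hours to minutes: 41 x 60 = 2460
Add remaining minutes: 2460 + 33 = 2493

2493


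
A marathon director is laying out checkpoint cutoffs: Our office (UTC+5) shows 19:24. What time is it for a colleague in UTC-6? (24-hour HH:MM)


Local time: 19:24 at UTC+5 (offset 5h)
Target zone: UTC-6 (offset -6h)
Difference: -6 - (5) = -11 hours
Calculation: 19 + (-11) = 8
Result: 08:24

08:24


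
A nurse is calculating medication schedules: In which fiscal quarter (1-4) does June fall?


Month: June (month 6)
Q1: January-March (months 1-3)
Q2: April-June (months 4-6)
Q3: July-September (months 7-9)
Q4: October-December (months 10-12)
Month 6 falls in Q2

2


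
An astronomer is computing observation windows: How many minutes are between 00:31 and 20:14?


Start time: 00:31 = 31 minutes from midnight
End time: 20:14 = 1214 minutes from midnight
Difference: 1214 - 31 = 1183 minutes
That is 19 hours and 43 minutes

1183


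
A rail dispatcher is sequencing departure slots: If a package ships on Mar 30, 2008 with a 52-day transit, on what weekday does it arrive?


Start: 2008-03-30 (Sunday)
Step 1 - find target date: add 52 days
  2008-03-30 + 52 days = 2008-05-21
Step 2 - day of week:
  52 mod 7 = 3
  Sunday + 3 days -> Wednesday
Result: Wednesday (2008-05-21)

Wednesday


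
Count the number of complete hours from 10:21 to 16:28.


Start: 10:21
End: 16:28
Hour difference: 16 - 10 = 6 hours
Minute difference: 28 - 21 = 7 minutes
Total minutes: 367
Complete hours: 367 / 60 = 6 (remainder 7)

6


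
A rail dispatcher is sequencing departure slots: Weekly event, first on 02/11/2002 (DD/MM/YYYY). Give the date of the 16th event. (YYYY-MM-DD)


First occurrence: 2002-11-02 (occurrence 1)
Each occurrence is 7 days after the previous.
Occurrence 16 is 15 weeks after the first.
15 weeks = 105 days
2002-11-02 + 105 days = 2003-02-15

2003-02-15


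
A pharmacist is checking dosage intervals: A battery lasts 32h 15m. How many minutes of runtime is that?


Hours: 32
Extra minutes: 15
Minutes per hour: 60
Hours to minutes: 32 x 60 = 1920
Total: 1920 + 15 = 1935

1935


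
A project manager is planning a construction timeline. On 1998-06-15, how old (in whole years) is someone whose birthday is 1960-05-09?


Birth: 1960-05-09
Reference: 1998-06-15
Year difference: 1998 - 1960 = 38
Has birthday (05-09) occurred by 06-15? Yes
Age in full years: 38

38


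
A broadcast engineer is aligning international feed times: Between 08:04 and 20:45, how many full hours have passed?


Start: 08:04
End: 20:45
Hour difference: 20 - 8 = 12 hours
Minute difference: 45 - 4 = 41 minutes
Total minutes: 761
Complete hours: 761 / 60 = 12 (remainder 41)

12


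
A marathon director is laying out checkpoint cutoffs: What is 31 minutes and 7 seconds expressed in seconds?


Minutes: 31
Extra seconds: 7
Seconds per minute: 60
Minutes to seconds: 31 x 60 = 1860
Total: 1860 + 7 = 1867

1867


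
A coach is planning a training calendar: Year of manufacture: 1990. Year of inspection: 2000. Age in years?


Birth year: 1990
Current year: 2000
Age = current year - birth year
Age = 2000 - 1990 = 10

10


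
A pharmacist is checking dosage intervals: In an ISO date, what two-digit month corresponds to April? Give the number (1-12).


Calendar month order:
3. March
4. April <--
5. May
April is month number 4

4


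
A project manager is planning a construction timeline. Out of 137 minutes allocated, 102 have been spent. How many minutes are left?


Total budget: 137 minutes
Time used: 102 minutes
Remaining: 137 - 102 = 35 minutes
Percent used: 74.5%
Percent remaining: 25.5%

35


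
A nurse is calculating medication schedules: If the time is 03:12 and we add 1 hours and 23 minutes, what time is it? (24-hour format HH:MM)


Start time: 03:12
Adding: 1 hours 23 minutes
Minutes: 12 + 23 = 35
Hours: 3 + 1 + 0 = 4
Result: 04:35

04:35


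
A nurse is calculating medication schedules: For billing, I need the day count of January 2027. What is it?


Month: January
Year: 2027
January is a 31-day month
Total: 31 days

31


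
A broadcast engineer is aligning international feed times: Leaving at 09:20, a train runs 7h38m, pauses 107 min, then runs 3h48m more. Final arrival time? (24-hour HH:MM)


Depart: 09:20
Leg 1: +458 min -> 16:58
Layover: +107 min -> 18:45
Leg 2: +228 min -> 22:33
Total travel: 793 minutes = 13h 13m
Arrival: 22:33

22:33


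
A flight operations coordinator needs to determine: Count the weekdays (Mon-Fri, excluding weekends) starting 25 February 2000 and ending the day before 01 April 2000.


Start: 2000-02-25 (Friday)
End (exclusive): 2000-04-01 (Saturday)
Total calendar days: 36
Full weeks: 36 // 7 = 5 -> 25 weekdays
Remaining 1 days starting on Friday:
  Fri(w) -> 1 weekdays
Total business days: 25 + 1 = 26

26


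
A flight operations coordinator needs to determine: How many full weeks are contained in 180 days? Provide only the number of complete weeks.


Total days: 180
Days per week: 7
Division: 180 / 7 = 25 remainder 5
Complete weeks: 25
Remaining days: 5

25


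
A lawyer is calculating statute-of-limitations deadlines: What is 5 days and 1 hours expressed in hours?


Days: 5
Extra hours: 1
Hours per day: 24
Days to hours: 5 x 24 = 120
Total: 120 + 1 = 121

121


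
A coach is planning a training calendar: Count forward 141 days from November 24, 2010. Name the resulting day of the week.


Start: 2010-11-24 (Wednesday)
Step 1 - find target date: add 141 days
  2010-11-24 + 141 days = 2011-04-14
Step 2 - day of week:
  141 mod 7 = 1
  Wednesday + 1 days -> Thursday
Result: Thursday (2011-04-14)

Thursday


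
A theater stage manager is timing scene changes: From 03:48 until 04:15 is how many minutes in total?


Start time: 03:48 = 228 minutes from midnight
End time: 04:15 = 255 minutes from midnight
Difference: 255 - 228 = 27 minutes
That is 0 hours and 27 minutes

27


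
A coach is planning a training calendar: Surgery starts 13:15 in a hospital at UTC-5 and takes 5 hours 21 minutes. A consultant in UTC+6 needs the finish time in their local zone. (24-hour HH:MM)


Start: 13:15 in UTC-5
Step 1 - add duration:
  minutes: 15 + 21 = 36
  hours: 13 + 5 + 0 = 18
  end in UTC-5: 18:36
Step 2 - convert UTC-5 -> UTC+6:
  offset difference: 6 - (-5) = 11 hours
  18 + (11) = 29 -> mod 24 = 5
Result: 05:36 in UTC+6

05:36


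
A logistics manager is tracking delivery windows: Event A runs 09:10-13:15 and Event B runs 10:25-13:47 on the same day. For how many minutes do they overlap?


Interval A: [550, 795] minutes from midnight
Interval B: [625, 827] minutes from midnight
Overlap start = max(550, 625) = 625
Overlap end = min(795, 827) = 795
Overlap = 795 - 625 = 170 minutes

170


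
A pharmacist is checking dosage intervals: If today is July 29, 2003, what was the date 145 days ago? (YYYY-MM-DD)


Start: 2003-07-29
Subtracting 145 days
Days already passed in July: 29
After going back through July: 116 more days to subtract
June 2003: 30 days, 86 remaining
May 2003: 31 days, 55 remaining
April 2003: 30 days, 25 remaining
March 2003 has 31 days, need 25
Result: 2003-03-06

2003-03-06


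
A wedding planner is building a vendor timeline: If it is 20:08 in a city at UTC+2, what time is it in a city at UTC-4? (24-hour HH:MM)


Local time: 20:08 at UTC+2 (offset 2h)
Target zone: UTC-4 (offset -4h)
Difference: -4 - (2) = -6 hours
Calculation: 20 + (-6) = 14
Result: 14:08

14:08


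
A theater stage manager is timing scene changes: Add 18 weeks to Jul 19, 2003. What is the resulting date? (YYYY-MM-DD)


Start: 2003-07-19
Weeks to add: 18
Convert to days: 18 x 7 = 126 days
Add 126 days to 2003-07-19
Result: 2003-11-22

2003-11-22


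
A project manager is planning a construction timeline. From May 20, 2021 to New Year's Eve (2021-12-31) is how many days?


Start: May 20, 2021
End: December 31, 2021
Days left in May: 11
June: 30
July: 31
August: 31
September: 30
... plus remaining months
Sum of remaining months: 214
Total: 11 + 214 = 225

225


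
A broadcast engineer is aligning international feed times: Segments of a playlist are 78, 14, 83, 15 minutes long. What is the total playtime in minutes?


Durations: 78, 14, 83, 15
Running sum: 78
+ 14 = 92
+ 83 = 175
+ 15 = 190
Total duration: 190 minutes
That is 3 hours and 10 minutes

190


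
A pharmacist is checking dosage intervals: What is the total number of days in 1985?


Year: 1985
Check leap year rules:
Divisible by 4? No
1985 is not a leap year
Days: 365

365


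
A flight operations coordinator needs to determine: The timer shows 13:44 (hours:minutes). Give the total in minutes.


Hours: 13
Minutes: 44
Convert hours to minutes: 13 x 60 = 780
Add remaining minutes: 780 + 44 = 824

824


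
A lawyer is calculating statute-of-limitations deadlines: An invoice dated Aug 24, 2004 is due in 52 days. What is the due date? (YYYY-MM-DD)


Start: 2004-08-24
Adding 52 days
Days remaining in August: 7
After August: 45 days still to add
September 2004: 30 days, 15 remaining
October 2004 has 31 days, need 15
Result: 2004-10-15

2004-10-15


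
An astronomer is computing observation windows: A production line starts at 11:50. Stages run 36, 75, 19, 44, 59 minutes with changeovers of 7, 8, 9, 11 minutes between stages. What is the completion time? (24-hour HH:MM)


Start: 11:50 = 710 min from midnight
  after task 1 (36 min): 12:26
  after break (7 min): 12:33
  after task 2 (75 min): 13:48
  after break (8 min): 13:56
  after task 3 (19 min): 14:15
  after break (9 min): 14:24
  after task 4 (44 min): 15:08
  after break (11 min): 15:19
  after task 5 (59 min): 16:18
Total elapsed: 268 minutes
End time: 16:18

16:18


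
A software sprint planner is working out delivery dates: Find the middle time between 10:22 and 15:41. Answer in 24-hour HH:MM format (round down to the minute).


Start time: 10:22 = 622 minutes from midnight
End time: 15:41 = 941 minutes from midnight
Sum: 622 + 941 = 1563
Midpoint: 1563 / 2 = 781 minutes
Convert: 781 / 60 = 13 hours, 1 minutes
Result: 13:01

13:01


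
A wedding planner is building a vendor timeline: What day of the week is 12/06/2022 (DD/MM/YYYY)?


Date: 2022-06-12
January 1, 2022 is a Saturday
Day of year: 163
Offset from Jan 1: 162 days
162 mod 7 = 1
Result: Sunday

Sunday


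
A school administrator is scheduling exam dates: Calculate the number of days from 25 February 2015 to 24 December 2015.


Start date: 2015-02-25
End date: 2015-12-24
Feb 2015: +4 days
Mar 2015: +31 days
Apr 2015: +30 days
... (8 more months)
Total: 302 days

302


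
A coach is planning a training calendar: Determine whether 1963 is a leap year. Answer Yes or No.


Year: 1963
Divisible by 4? 1963 / 4 = 490.75 -> No
Not divisible by 4, so NOT a leap year

No


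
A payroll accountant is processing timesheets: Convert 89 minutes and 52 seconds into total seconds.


Minutes: 89
Seconds: 52
Convert minutes to seconds: 89 x 60 = 5340
Add remaining seconds: 5340 + 52 = 5392

5392


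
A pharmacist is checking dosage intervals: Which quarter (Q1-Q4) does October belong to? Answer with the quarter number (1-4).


Month: October (month 10)
Q1: January-March (months 1-3)
Q2: April-June (months 4-6)
Q3: July-September (months 7-9)
Q4: October-December (months 10-12)
Month 10 falls in Q4

4


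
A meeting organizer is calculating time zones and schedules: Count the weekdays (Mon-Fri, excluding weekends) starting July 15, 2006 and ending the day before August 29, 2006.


Start: 2006-07-15 (Saturday)
End (exclusive): 2006-08-29 (Tuesday)
Total calendar days: 45
Full weeks: 45 // 7 = 6 -> 30 weekdays
Remaining 3 days starting on Saturday:
  Sat(-), Sun(-), Mon(w) -> 1 weekdays
Total business days: 30 + 1 = 31

31


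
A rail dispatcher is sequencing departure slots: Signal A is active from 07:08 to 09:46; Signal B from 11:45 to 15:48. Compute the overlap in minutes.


Interval A: [428, 586] minutes from midnight
Interval B: [705, 948] minutes from midnight
Overlap start = max(428, 705) = 705
Overlap end = min(586, 948) = 586
End <= start, so the intervals do not overlap: 0 minutes

0


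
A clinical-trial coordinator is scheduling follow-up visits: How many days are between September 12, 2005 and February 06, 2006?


Start date: 2005-09-12
End date: 2006-02-06
Sep 2005: +19 days
Oct 2005: +31 days
Nov 2005: +30 days
... (3 more months)
Total: 147 days

147


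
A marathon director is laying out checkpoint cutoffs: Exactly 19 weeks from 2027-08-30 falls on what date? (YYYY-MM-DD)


Start: 2027-08-30
Weeks to add: 19
Convert to days: 19 x 7 = 133 days
Add 133 days to 2027-08-30
Result: 2028-01-10

2028-01-10


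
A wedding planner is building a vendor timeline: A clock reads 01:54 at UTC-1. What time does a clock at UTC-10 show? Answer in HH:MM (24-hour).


Local time: 01:54 at UTC-1 (offset -1h)
Target zone: UTC-10 (offset -10h)
Difference: -10 - (-1) = -9 hours
Calculation: 1 + (-9) = -8
Wraparound: (-8) mod 24 = 16
Result: 16:54

16:54


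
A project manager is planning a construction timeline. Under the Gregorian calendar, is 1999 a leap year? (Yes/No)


Year: 1999
Divisible by 4? 1999 / 4 = 499.75 -> No
Not divisible by 4, so NOT a leap year

No


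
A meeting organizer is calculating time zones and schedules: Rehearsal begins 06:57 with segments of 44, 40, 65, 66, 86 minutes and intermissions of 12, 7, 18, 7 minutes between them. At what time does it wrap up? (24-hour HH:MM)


Start: 06:57 = 417 min from midnight
  after task 1 (44 min): 07:41
  after break (12 min): 07:53
  after task 2 (40 min): 08:33
  after break (7 min): 08:40
  after task 3 (65 min): 09:45
  after break (18 min): 10:03
  after task 4 (66 min): 11:09
  after break (7 min): 11:16
  after task 5 (86 min): 12:42
Total elapsed: 345 minutes
End time: 12:42

12:42


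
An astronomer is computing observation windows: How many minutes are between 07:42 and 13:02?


Start time: 07:42 = 462 minutes from midnight
End time: 13:02 = 782 minutes from midnight
Difference: 782 - 462 = 320 minutes
That is 5 hours and 20 minutes

320


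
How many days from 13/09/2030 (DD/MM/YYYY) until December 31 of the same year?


Start: September 13, 2030
End: December 31, 2030
Days left in September: 17
October: 31
November: 30
December: 31
Sum of remaining months: 92
Total: 17 + 92 = 109

109


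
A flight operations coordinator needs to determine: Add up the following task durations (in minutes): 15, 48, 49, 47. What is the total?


Durations: 15, 48, 49, 47
Running sum: 15
+ 48 = 63
+ 49 = 112
+ 47 = 159
Total duration: 159 minutes
That is 2 hours and 39 minutes

159


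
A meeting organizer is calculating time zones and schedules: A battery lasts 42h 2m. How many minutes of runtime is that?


Hours: 42
Extra minutes: 2
Minutes per hour: 60
Hours to minutes: 42 x 60 = 2520
Total: 2520 + 2 = 2522

2522


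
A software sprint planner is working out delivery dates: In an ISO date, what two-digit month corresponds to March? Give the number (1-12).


Calendar month order:
2. February
3. March <--
4. April
March is month number 3

3


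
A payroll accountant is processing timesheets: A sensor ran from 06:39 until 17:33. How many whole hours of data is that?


Start: 06:39
End: 17:33
Hour difference: 17 - 6 = 11 hours
Minute difference: 33 - 39 = -6 minutes
Total minutes: 654
Complete hours: 654 / 60 = 10 (remainder 54)

10


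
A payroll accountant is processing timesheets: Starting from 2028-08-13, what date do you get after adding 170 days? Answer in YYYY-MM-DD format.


Start: 2028-08-13
Adding 170 days
Days remaining in August: 18
After August: 152 days still to add
September 2028: 30 days, 122 remaining
October 2028: 31 days, 91 remaining
November 2028: 30 days, 61 remaining
December 2028: 31 days, 30 remaining
Result: 2029-01-30

2029-01-30


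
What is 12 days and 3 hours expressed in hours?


Days: 12
Extra hours: 3
Hours per day: 24
Days to hours: 12 x 24 = 288
Total: 288 + 3 = 291

291


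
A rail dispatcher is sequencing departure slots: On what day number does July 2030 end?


Month: July
Year: 2030
July is a 31-day month
Total: 31 days

31


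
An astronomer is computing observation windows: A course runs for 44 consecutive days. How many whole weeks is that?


Total days: 44
Days per week: 7
Division: 44 / 7 = 6 remainder 2
Complete weeks: 6
Remaining days: 2

6


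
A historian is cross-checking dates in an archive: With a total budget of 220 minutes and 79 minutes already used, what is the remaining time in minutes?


Total budget: 220 minutes
Time used: 79 minutes
Remaining: 220 - 79 = 141 minutes
Percent used: 35.9%
Percent remaining: 64.1%

141


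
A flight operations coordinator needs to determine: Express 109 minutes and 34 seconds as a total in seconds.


Minutes: 109
Seconds: 34
Convert minutes to seconds: 109 x 60 = 6540
Add remaining seconds: 6540 + 34 = 6574

6574


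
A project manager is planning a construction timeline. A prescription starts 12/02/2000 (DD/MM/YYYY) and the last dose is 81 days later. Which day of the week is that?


Start: 2000-02-12 (Saturday)
Step 1 - find target date: add 81 days
  2000-02-12 + 81 days = 2000-05-03
Step 2 - day of week:
  81 mod 7 = 4
  Saturday + 4 days -> Wednesday
Result: Wednesday (2000-05-03)

Wednesday


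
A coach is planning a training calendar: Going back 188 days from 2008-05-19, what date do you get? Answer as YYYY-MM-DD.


Start: 2008-05-19
Subtracting 188 days
Days already passed in May: 19
After going back through May: 169 more days to subtract
April 2008: 30 days, 139 remaining
March 2008: 31 days, 108 remaining
February 2008: 29 days, 79 remaining
January 2008: 31 days, 48 remaining
Result: 2007-11-13

2007-11-13


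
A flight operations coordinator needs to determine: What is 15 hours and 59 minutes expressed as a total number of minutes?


Hours: 15
Minutes: 59
Convert hours to minutes: 15 x 60 = 900
Add remaining minutes: 900 + 59 = 959

959


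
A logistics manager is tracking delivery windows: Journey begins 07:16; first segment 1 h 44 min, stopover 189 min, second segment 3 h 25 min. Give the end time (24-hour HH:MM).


Depart: 07:16
Leg 1: +104 min -> 09:00
Layover: +189 min -> 12:09
Leg 2: +205 min -> 15:34
Total travel: 498 minutes = 8h 18m
Arrival: 15:34

15:34


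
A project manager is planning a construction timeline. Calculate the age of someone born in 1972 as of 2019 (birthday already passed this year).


Birth year: 1972
Current year: 2019
Age = current year - birth year
Age = 2019 - 1972 = 47

47


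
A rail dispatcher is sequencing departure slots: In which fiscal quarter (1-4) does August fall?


Month: August (month 8)
Q1: January-March (months 1-3)
Q2: April-June (months 4-6)
Q3: July-September (months 7-9)
Q4: October-December (months 10-12)
Month 8 falls in Q3

3


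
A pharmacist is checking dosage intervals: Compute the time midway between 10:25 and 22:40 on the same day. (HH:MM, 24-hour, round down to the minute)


Start time: 10:25 = 625 minutes from midnight
End time: 22:40 = 1360 minutes from midnight
Sum: 625 + 1360 = 1985
Midpoint: 1985 / 2 = 992 minutes
Convert: 992 / 60 = 16 hours, 32 minutes
Result: 16:32

16:32


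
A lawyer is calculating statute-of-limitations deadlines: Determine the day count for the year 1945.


Year: 1945
Check leap year rules:
Divisible by 4? No
1945 is not a leap year
Days: 365

365


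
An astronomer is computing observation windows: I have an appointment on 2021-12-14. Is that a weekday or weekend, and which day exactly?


Date: 2021-12-14
January 1, 2021 is a Friday
Day of year: 348
Offset from Jan 1: 347 days
347 mod 7 = 4
Result: Tuesday

Tuesday


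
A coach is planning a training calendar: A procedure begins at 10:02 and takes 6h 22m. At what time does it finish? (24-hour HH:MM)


Start time: 10:02
Adding: 6 hours 22 minutes
Minutes: 2 + 22 = 24
Hours: 10 + 6 + 0 = 16
Result: 16:24

16:24


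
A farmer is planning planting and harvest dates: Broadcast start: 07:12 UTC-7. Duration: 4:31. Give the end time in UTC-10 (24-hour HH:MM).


Start: 07:12 in UTC-7
Step 1 - add duration:
  minutes: 12 + 31 = 43
  hours: 7 + 4 + 0 = 11
  end in UTC-7: 11:43
Step 2 - convert UTC-7 -> UTC-10:
  offset difference: -10 - (-7) = -3 hours
  11 + (-3) = 8 -> mod 24 = 8
Result: 08:43 in UTC-10

08:43


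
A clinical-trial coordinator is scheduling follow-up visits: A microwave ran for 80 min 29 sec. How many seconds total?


Minutes: 80
Extra seconds: 29
Seconds per minute: 60
Minutes to seconds: 80 x 60 = 4800
Total: 4800 + 29 = 4829

4829


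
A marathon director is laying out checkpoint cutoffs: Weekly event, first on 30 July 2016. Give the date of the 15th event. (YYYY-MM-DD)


First occurrence: 2016-07-30 (occurrence 1)
Each occurrence is 7 days after the previous.
Occurrence 15 is 14 weeks after the first.
14 weeks = 98 days
2016-07-30 + 98 days = 2016-11-05

2016-11-05


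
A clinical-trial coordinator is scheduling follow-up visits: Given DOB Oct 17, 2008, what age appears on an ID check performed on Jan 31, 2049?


Birth: 2008-10-17
Reference: 2049-01-31
Year difference: 2049 - 2008 = 41
Has birthday (10-17) occurred by 01-31? No
Birthday not yet reached this year -> subtract 1
Age in full years: 40

40


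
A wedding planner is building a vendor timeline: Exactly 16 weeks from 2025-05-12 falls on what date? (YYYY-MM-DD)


Start: 2025-05-12
Weeks to add: 16
Convert to days: 16 x 7 = 112 days
Add 112 days to 2025-05-12
Result: 2025-09-01

2025-09-01


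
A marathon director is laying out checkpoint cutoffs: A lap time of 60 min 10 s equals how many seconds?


Minutes: 60
Seconds: 10
Convert minutes to seconds: 60 x 60 = 3600
Add remaining seconds: 3600 + 10 = 3610

3610


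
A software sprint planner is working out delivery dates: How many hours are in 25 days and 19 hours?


Days: 25
Extra hours: 19
Hours per day: 24
Days to hours: 25 x 24 = 600
Total: 600 + 19 = 619

619


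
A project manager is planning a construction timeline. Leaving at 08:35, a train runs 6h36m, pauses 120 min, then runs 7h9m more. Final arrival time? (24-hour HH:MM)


Depart: 08:35
Leg 1: +396 min -> 15:11
Layover: +120 min -> 17:11
Leg 2: +429 min -> 00:20
Total travel: 945 minutes = 15h 45m
Arrival: 00:20

00:20


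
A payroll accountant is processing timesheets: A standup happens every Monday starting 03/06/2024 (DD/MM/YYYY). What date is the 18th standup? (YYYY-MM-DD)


First occurrence: 2024-06-03 (occurrence 1)
Each occurrence is 7 days after the previous.
Occurrence 18 is 17 weeks after the first.
17 weeks = 119 days
2024-06-03 + 119 days = 2024-09-30

2024-09-30


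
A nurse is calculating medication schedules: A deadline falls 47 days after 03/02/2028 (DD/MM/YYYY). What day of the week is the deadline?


Start: 2028-02-03 (Thursday)
Step 1 - find target date: add 47 days
  2028-02-03 + 47 days = 2028-03-21
Step 2 - day of week:
  47 mod 7 = 5
  Thursday + 5 days -> Tuesday
Result: Tuesday (2028-03-21)

Tuesday


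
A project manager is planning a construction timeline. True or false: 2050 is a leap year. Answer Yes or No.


Year: 2050
Divisible by 4? 2050 / 4 = 512.5 -> No
Not divisible by 4, so NOT a leap year

No


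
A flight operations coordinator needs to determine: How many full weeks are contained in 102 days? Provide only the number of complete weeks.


Total days: 102
Days per week: 7
Division: 102 / 7 = 14 remainder 4
Complete weeks: 14
Remaining days: 4

14
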